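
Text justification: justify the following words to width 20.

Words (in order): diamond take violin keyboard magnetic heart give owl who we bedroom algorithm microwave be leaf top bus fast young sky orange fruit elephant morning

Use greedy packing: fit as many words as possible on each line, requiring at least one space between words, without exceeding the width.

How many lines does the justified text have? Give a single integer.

Line 1: ['diamond', 'take', 'violin'] (min_width=19, slack=1)
Line 2: ['keyboard', 'magnetic'] (min_width=17, slack=3)
Line 3: ['heart', 'give', 'owl', 'who'] (min_width=18, slack=2)
Line 4: ['we', 'bedroom', 'algorithm'] (min_width=20, slack=0)
Line 5: ['microwave', 'be', 'leaf'] (min_width=17, slack=3)
Line 6: ['top', 'bus', 'fast', 'young'] (min_width=18, slack=2)
Line 7: ['sky', 'orange', 'fruit'] (min_width=16, slack=4)
Line 8: ['elephant', 'morning'] (min_width=16, slack=4)
Total lines: 8

Answer: 8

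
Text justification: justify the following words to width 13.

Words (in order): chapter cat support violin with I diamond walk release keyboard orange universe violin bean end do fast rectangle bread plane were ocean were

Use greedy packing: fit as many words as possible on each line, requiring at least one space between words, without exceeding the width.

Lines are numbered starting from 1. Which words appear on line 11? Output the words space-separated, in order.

Answer: rectangle

Derivation:
Line 1: ['chapter', 'cat'] (min_width=11, slack=2)
Line 2: ['support'] (min_width=7, slack=6)
Line 3: ['violin', 'with', 'I'] (min_width=13, slack=0)
Line 4: ['diamond', 'walk'] (min_width=12, slack=1)
Line 5: ['release'] (min_width=7, slack=6)
Line 6: ['keyboard'] (min_width=8, slack=5)
Line 7: ['orange'] (min_width=6, slack=7)
Line 8: ['universe'] (min_width=8, slack=5)
Line 9: ['violin', 'bean'] (min_width=11, slack=2)
Line 10: ['end', 'do', 'fast'] (min_width=11, slack=2)
Line 11: ['rectangle'] (min_width=9, slack=4)
Line 12: ['bread', 'plane'] (min_width=11, slack=2)
Line 13: ['were', 'ocean'] (min_width=10, slack=3)
Line 14: ['were'] (min_width=4, slack=9)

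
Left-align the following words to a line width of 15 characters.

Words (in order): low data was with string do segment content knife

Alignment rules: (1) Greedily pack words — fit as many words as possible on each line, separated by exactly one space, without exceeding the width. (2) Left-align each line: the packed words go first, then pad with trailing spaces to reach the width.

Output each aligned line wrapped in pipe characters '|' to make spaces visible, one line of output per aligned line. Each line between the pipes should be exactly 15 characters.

Line 1: ['low', 'data', 'was'] (min_width=12, slack=3)
Line 2: ['with', 'string', 'do'] (min_width=14, slack=1)
Line 3: ['segment', 'content'] (min_width=15, slack=0)
Line 4: ['knife'] (min_width=5, slack=10)

Answer: |low data was   |
|with string do |
|segment content|
|knife          |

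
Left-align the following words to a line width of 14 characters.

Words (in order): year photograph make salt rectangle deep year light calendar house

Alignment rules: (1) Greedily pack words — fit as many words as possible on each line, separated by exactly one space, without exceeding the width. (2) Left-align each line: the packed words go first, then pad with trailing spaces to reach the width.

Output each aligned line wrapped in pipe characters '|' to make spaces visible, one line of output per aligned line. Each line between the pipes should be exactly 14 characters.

Answer: |year          |
|photograph    |
|make salt     |
|rectangle deep|
|year light    |
|calendar house|

Derivation:
Line 1: ['year'] (min_width=4, slack=10)
Line 2: ['photograph'] (min_width=10, slack=4)
Line 3: ['make', 'salt'] (min_width=9, slack=5)
Line 4: ['rectangle', 'deep'] (min_width=14, slack=0)
Line 5: ['year', 'light'] (min_width=10, slack=4)
Line 6: ['calendar', 'house'] (min_width=14, slack=0)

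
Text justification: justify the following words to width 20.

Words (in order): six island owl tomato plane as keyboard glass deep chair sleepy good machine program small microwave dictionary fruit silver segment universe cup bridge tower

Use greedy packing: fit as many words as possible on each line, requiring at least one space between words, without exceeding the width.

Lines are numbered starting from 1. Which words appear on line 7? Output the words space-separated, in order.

Answer: dictionary fruit

Derivation:
Line 1: ['six', 'island', 'owl'] (min_width=14, slack=6)
Line 2: ['tomato', 'plane', 'as'] (min_width=15, slack=5)
Line 3: ['keyboard', 'glass', 'deep'] (min_width=19, slack=1)
Line 4: ['chair', 'sleepy', 'good'] (min_width=17, slack=3)
Line 5: ['machine', 'program'] (min_width=15, slack=5)
Line 6: ['small', 'microwave'] (min_width=15, slack=5)
Line 7: ['dictionary', 'fruit'] (min_width=16, slack=4)
Line 8: ['silver', 'segment'] (min_width=14, slack=6)
Line 9: ['universe', 'cup', 'bridge'] (min_width=19, slack=1)
Line 10: ['tower'] (min_width=5, slack=15)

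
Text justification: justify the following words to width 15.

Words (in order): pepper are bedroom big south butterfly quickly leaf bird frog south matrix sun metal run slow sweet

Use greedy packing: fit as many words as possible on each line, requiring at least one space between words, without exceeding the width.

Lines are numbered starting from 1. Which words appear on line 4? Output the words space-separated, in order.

Answer: quickly leaf

Derivation:
Line 1: ['pepper', 'are'] (min_width=10, slack=5)
Line 2: ['bedroom', 'big'] (min_width=11, slack=4)
Line 3: ['south', 'butterfly'] (min_width=15, slack=0)
Line 4: ['quickly', 'leaf'] (min_width=12, slack=3)
Line 5: ['bird', 'frog', 'south'] (min_width=15, slack=0)
Line 6: ['matrix', 'sun'] (min_width=10, slack=5)
Line 7: ['metal', 'run', 'slow'] (min_width=14, slack=1)
Line 8: ['sweet'] (min_width=5, slack=10)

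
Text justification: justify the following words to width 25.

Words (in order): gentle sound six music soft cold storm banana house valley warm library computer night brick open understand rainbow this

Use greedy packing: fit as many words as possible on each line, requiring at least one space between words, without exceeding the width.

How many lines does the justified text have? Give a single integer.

Line 1: ['gentle', 'sound', 'six', 'music'] (min_width=22, slack=3)
Line 2: ['soft', 'cold', 'storm', 'banana'] (min_width=22, slack=3)
Line 3: ['house', 'valley', 'warm', 'library'] (min_width=25, slack=0)
Line 4: ['computer', 'night', 'brick', 'open'] (min_width=25, slack=0)
Line 5: ['understand', 'rainbow', 'this'] (min_width=23, slack=2)
Total lines: 5

Answer: 5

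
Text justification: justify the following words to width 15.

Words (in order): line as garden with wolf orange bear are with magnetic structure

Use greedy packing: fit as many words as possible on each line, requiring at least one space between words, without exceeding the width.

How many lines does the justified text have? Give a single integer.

Answer: 5

Derivation:
Line 1: ['line', 'as', 'garden'] (min_width=14, slack=1)
Line 2: ['with', 'wolf'] (min_width=9, slack=6)
Line 3: ['orange', 'bear', 'are'] (min_width=15, slack=0)
Line 4: ['with', 'magnetic'] (min_width=13, slack=2)
Line 5: ['structure'] (min_width=9, slack=6)
Total lines: 5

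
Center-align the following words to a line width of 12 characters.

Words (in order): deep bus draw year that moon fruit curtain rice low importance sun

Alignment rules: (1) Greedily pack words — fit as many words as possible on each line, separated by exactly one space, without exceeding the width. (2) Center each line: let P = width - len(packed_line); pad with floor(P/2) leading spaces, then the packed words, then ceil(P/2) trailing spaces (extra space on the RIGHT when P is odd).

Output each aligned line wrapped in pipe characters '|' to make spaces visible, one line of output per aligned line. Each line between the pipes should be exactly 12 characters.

Answer: |  deep bus  |
| draw year  |
| that moon  |
|   fruit    |
|curtain rice|
|    low     |
| importance |
|    sun     |

Derivation:
Line 1: ['deep', 'bus'] (min_width=8, slack=4)
Line 2: ['draw', 'year'] (min_width=9, slack=3)
Line 3: ['that', 'moon'] (min_width=9, slack=3)
Line 4: ['fruit'] (min_width=5, slack=7)
Line 5: ['curtain', 'rice'] (min_width=12, slack=0)
Line 6: ['low'] (min_width=3, slack=9)
Line 7: ['importance'] (min_width=10, slack=2)
Line 8: ['sun'] (min_width=3, slack=9)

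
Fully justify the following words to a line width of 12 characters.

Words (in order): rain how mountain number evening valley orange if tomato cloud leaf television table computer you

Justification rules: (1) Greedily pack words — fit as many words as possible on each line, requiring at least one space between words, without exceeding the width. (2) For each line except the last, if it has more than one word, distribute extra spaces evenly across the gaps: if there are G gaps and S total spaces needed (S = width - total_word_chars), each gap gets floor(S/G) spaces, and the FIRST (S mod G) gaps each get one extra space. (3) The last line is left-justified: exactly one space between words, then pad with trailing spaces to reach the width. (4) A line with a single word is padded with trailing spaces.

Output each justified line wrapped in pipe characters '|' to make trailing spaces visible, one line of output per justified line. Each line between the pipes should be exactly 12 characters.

Line 1: ['rain', 'how'] (min_width=8, slack=4)
Line 2: ['mountain'] (min_width=8, slack=4)
Line 3: ['number'] (min_width=6, slack=6)
Line 4: ['evening'] (min_width=7, slack=5)
Line 5: ['valley'] (min_width=6, slack=6)
Line 6: ['orange', 'if'] (min_width=9, slack=3)
Line 7: ['tomato', 'cloud'] (min_width=12, slack=0)
Line 8: ['leaf'] (min_width=4, slack=8)
Line 9: ['television'] (min_width=10, slack=2)
Line 10: ['table'] (min_width=5, slack=7)
Line 11: ['computer', 'you'] (min_width=12, slack=0)

Answer: |rain     how|
|mountain    |
|number      |
|evening     |
|valley      |
|orange    if|
|tomato cloud|
|leaf        |
|television  |
|table       |
|computer you|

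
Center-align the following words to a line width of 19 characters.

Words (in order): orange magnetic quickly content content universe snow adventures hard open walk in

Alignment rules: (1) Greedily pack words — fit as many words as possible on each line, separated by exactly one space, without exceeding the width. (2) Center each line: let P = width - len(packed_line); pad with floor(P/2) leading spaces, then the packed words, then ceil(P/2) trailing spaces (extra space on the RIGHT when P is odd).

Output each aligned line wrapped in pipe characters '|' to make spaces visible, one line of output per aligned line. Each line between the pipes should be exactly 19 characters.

Line 1: ['orange', 'magnetic'] (min_width=15, slack=4)
Line 2: ['quickly', 'content'] (min_width=15, slack=4)
Line 3: ['content', 'universe'] (min_width=16, slack=3)
Line 4: ['snow', 'adventures'] (min_width=15, slack=4)
Line 5: ['hard', 'open', 'walk', 'in'] (min_width=17, slack=2)

Answer: |  orange magnetic  |
|  quickly content  |
| content universe  |
|  snow adventures  |
| hard open walk in |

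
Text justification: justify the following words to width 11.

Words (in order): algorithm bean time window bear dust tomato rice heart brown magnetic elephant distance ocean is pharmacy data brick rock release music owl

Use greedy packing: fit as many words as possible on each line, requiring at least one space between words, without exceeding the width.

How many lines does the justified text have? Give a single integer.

Answer: 15

Derivation:
Line 1: ['algorithm'] (min_width=9, slack=2)
Line 2: ['bean', 'time'] (min_width=9, slack=2)
Line 3: ['window', 'bear'] (min_width=11, slack=0)
Line 4: ['dust', 'tomato'] (min_width=11, slack=0)
Line 5: ['rice', 'heart'] (min_width=10, slack=1)
Line 6: ['brown'] (min_width=5, slack=6)
Line 7: ['magnetic'] (min_width=8, slack=3)
Line 8: ['elephant'] (min_width=8, slack=3)
Line 9: ['distance'] (min_width=8, slack=3)
Line 10: ['ocean', 'is'] (min_width=8, slack=3)
Line 11: ['pharmacy'] (min_width=8, slack=3)
Line 12: ['data', 'brick'] (min_width=10, slack=1)
Line 13: ['rock'] (min_width=4, slack=7)
Line 14: ['release'] (min_width=7, slack=4)
Line 15: ['music', 'owl'] (min_width=9, slack=2)
Total lines: 15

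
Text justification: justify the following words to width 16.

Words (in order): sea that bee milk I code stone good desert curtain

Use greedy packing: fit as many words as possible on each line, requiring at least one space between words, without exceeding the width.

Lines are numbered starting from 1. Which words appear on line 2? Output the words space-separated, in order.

Answer: milk I code

Derivation:
Line 1: ['sea', 'that', 'bee'] (min_width=12, slack=4)
Line 2: ['milk', 'I', 'code'] (min_width=11, slack=5)
Line 3: ['stone', 'good'] (min_width=10, slack=6)
Line 4: ['desert', 'curtain'] (min_width=14, slack=2)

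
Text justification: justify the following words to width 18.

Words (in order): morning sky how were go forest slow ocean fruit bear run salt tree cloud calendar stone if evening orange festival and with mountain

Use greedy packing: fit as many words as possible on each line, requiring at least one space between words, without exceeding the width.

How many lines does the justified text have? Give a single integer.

Answer: 8

Derivation:
Line 1: ['morning', 'sky', 'how'] (min_width=15, slack=3)
Line 2: ['were', 'go', 'forest'] (min_width=14, slack=4)
Line 3: ['slow', 'ocean', 'fruit'] (min_width=16, slack=2)
Line 4: ['bear', 'run', 'salt', 'tree'] (min_width=18, slack=0)
Line 5: ['cloud', 'calendar'] (min_width=14, slack=4)
Line 6: ['stone', 'if', 'evening'] (min_width=16, slack=2)
Line 7: ['orange', 'festival'] (min_width=15, slack=3)
Line 8: ['and', 'with', 'mountain'] (min_width=17, slack=1)
Total lines: 8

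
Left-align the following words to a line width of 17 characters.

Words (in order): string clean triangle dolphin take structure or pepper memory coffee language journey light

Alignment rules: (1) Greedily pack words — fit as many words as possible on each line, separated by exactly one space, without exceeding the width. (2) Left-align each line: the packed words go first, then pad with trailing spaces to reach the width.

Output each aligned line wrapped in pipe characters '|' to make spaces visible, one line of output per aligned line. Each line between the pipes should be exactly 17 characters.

Answer: |string clean     |
|triangle dolphin |
|take structure or|
|pepper memory    |
|coffee language  |
|journey light    |

Derivation:
Line 1: ['string', 'clean'] (min_width=12, slack=5)
Line 2: ['triangle', 'dolphin'] (min_width=16, slack=1)
Line 3: ['take', 'structure', 'or'] (min_width=17, slack=0)
Line 4: ['pepper', 'memory'] (min_width=13, slack=4)
Line 5: ['coffee', 'language'] (min_width=15, slack=2)
Line 6: ['journey', 'light'] (min_width=13, slack=4)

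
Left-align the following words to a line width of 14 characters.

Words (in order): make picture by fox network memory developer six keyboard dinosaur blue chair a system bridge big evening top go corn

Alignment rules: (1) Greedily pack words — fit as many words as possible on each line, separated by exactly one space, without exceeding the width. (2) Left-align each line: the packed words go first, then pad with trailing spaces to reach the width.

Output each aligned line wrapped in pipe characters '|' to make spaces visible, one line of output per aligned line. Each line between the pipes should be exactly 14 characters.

Answer: |make picture  |
|by fox network|
|memory        |
|developer six |
|keyboard      |
|dinosaur blue |
|chair a system|
|bridge big    |
|evening top go|
|corn          |

Derivation:
Line 1: ['make', 'picture'] (min_width=12, slack=2)
Line 2: ['by', 'fox', 'network'] (min_width=14, slack=0)
Line 3: ['memory'] (min_width=6, slack=8)
Line 4: ['developer', 'six'] (min_width=13, slack=1)
Line 5: ['keyboard'] (min_width=8, slack=6)
Line 6: ['dinosaur', 'blue'] (min_width=13, slack=1)
Line 7: ['chair', 'a', 'system'] (min_width=14, slack=0)
Line 8: ['bridge', 'big'] (min_width=10, slack=4)
Line 9: ['evening', 'top', 'go'] (min_width=14, slack=0)
Line 10: ['corn'] (min_width=4, slack=10)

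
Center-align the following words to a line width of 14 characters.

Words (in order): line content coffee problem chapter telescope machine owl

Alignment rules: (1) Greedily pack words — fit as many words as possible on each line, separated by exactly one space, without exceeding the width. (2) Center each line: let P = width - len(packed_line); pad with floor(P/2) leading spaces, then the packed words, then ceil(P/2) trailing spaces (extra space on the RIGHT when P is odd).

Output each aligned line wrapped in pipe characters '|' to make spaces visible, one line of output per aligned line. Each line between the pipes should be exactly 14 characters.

Answer: | line content |
|coffee problem|
|   chapter    |
|  telescope   |
| machine owl  |

Derivation:
Line 1: ['line', 'content'] (min_width=12, slack=2)
Line 2: ['coffee', 'problem'] (min_width=14, slack=0)
Line 3: ['chapter'] (min_width=7, slack=7)
Line 4: ['telescope'] (min_width=9, slack=5)
Line 5: ['machine', 'owl'] (min_width=11, slack=3)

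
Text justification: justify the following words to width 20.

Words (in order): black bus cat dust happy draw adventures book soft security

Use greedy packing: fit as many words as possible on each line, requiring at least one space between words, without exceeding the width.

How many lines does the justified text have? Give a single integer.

Answer: 4

Derivation:
Line 1: ['black', 'bus', 'cat', 'dust'] (min_width=18, slack=2)
Line 2: ['happy', 'draw'] (min_width=10, slack=10)
Line 3: ['adventures', 'book', 'soft'] (min_width=20, slack=0)
Line 4: ['security'] (min_width=8, slack=12)
Total lines: 4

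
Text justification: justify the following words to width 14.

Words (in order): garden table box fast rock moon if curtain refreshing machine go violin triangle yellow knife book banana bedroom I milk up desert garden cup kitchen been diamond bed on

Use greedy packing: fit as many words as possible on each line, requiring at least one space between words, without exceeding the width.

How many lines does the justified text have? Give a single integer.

Answer: 15

Derivation:
Line 1: ['garden', 'table'] (min_width=12, slack=2)
Line 2: ['box', 'fast', 'rock'] (min_width=13, slack=1)
Line 3: ['moon', 'if'] (min_width=7, slack=7)
Line 4: ['curtain'] (min_width=7, slack=7)
Line 5: ['refreshing'] (min_width=10, slack=4)
Line 6: ['machine', 'go'] (min_width=10, slack=4)
Line 7: ['violin'] (min_width=6, slack=8)
Line 8: ['triangle'] (min_width=8, slack=6)
Line 9: ['yellow', 'knife'] (min_width=12, slack=2)
Line 10: ['book', 'banana'] (min_width=11, slack=3)
Line 11: ['bedroom', 'I', 'milk'] (min_width=14, slack=0)
Line 12: ['up', 'desert'] (min_width=9, slack=5)
Line 13: ['garden', 'cup'] (min_width=10, slack=4)
Line 14: ['kitchen', 'been'] (min_width=12, slack=2)
Line 15: ['diamond', 'bed', 'on'] (min_width=14, slack=0)
Total lines: 15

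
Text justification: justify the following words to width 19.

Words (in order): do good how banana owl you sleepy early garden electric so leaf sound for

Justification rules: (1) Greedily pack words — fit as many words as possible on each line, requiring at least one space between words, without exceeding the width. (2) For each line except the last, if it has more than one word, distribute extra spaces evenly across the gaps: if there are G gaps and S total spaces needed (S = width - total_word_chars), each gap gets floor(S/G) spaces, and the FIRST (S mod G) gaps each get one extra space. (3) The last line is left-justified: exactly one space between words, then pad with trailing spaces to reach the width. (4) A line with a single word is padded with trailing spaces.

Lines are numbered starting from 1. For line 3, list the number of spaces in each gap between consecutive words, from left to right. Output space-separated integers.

Line 1: ['do', 'good', 'how', 'banana'] (min_width=18, slack=1)
Line 2: ['owl', 'you', 'sleepy'] (min_width=14, slack=5)
Line 3: ['early', 'garden'] (min_width=12, slack=7)
Line 4: ['electric', 'so', 'leaf'] (min_width=16, slack=3)
Line 5: ['sound', 'for'] (min_width=9, slack=10)

Answer: 8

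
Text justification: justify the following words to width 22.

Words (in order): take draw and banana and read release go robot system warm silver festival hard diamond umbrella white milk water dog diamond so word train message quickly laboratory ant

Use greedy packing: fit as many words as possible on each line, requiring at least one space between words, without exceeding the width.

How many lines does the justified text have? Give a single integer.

Answer: 8

Derivation:
Line 1: ['take', 'draw', 'and', 'banana'] (min_width=20, slack=2)
Line 2: ['and', 'read', 'release', 'go'] (min_width=19, slack=3)
Line 3: ['robot', 'system', 'warm'] (min_width=17, slack=5)
Line 4: ['silver', 'festival', 'hard'] (min_width=20, slack=2)
Line 5: ['diamond', 'umbrella', 'white'] (min_width=22, slack=0)
Line 6: ['milk', 'water', 'dog', 'diamond'] (min_width=22, slack=0)
Line 7: ['so', 'word', 'train', 'message'] (min_width=21, slack=1)
Line 8: ['quickly', 'laboratory', 'ant'] (min_width=22, slack=0)
Total lines: 8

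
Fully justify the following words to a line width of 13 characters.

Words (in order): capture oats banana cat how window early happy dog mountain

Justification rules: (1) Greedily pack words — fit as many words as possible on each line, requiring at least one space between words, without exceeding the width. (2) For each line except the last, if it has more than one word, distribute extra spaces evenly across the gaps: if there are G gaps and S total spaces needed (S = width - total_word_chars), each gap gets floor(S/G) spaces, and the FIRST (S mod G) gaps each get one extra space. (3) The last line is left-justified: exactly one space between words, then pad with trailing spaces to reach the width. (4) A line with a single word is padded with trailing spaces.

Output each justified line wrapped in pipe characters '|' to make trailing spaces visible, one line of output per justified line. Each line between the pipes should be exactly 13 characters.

Line 1: ['capture', 'oats'] (min_width=12, slack=1)
Line 2: ['banana', 'cat'] (min_width=10, slack=3)
Line 3: ['how', 'window'] (min_width=10, slack=3)
Line 4: ['early', 'happy'] (min_width=11, slack=2)
Line 5: ['dog', 'mountain'] (min_width=12, slack=1)

Answer: |capture  oats|
|banana    cat|
|how    window|
|early   happy|
|dog mountain |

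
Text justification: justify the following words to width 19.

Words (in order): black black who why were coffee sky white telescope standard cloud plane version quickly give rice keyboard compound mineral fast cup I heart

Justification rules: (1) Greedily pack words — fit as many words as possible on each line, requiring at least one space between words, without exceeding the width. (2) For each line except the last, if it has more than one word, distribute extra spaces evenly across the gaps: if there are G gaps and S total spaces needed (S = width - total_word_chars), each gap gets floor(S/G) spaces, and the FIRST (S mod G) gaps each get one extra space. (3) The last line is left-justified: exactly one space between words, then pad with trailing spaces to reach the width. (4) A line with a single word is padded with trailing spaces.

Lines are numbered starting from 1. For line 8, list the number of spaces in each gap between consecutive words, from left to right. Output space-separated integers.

Line 1: ['black', 'black', 'who', 'why'] (min_width=19, slack=0)
Line 2: ['were', 'coffee', 'sky'] (min_width=15, slack=4)
Line 3: ['white', 'telescope'] (min_width=15, slack=4)
Line 4: ['standard', 'cloud'] (min_width=14, slack=5)
Line 5: ['plane', 'version'] (min_width=13, slack=6)
Line 6: ['quickly', 'give', 'rice'] (min_width=17, slack=2)
Line 7: ['keyboard', 'compound'] (min_width=17, slack=2)
Line 8: ['mineral', 'fast', 'cup', 'I'] (min_width=18, slack=1)
Line 9: ['heart'] (min_width=5, slack=14)

Answer: 2 1 1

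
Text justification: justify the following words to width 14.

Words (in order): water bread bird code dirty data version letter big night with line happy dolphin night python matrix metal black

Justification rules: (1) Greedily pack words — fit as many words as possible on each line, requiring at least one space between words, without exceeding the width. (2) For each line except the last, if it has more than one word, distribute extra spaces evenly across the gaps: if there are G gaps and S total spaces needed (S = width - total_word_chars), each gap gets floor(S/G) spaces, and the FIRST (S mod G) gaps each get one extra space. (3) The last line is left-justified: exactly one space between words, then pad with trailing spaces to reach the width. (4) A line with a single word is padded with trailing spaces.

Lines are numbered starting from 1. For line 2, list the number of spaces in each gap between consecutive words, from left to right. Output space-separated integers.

Line 1: ['water', 'bread'] (min_width=11, slack=3)
Line 2: ['bird', 'code'] (min_width=9, slack=5)
Line 3: ['dirty', 'data'] (min_width=10, slack=4)
Line 4: ['version', 'letter'] (min_width=14, slack=0)
Line 5: ['big', 'night', 'with'] (min_width=14, slack=0)
Line 6: ['line', 'happy'] (min_width=10, slack=4)
Line 7: ['dolphin', 'night'] (min_width=13, slack=1)
Line 8: ['python', 'matrix'] (min_width=13, slack=1)
Line 9: ['metal', 'black'] (min_width=11, slack=3)

Answer: 6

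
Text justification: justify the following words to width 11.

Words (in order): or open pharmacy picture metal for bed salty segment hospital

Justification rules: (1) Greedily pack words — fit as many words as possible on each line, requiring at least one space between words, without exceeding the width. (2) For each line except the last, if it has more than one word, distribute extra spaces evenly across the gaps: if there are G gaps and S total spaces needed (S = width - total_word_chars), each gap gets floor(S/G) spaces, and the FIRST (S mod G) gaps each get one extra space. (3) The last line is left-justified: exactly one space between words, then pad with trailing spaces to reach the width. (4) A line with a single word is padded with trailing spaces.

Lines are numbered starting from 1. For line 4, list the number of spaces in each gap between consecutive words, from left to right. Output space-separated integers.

Answer: 3

Derivation:
Line 1: ['or', 'open'] (min_width=7, slack=4)
Line 2: ['pharmacy'] (min_width=8, slack=3)
Line 3: ['picture'] (min_width=7, slack=4)
Line 4: ['metal', 'for'] (min_width=9, slack=2)
Line 5: ['bed', 'salty'] (min_width=9, slack=2)
Line 6: ['segment'] (min_width=7, slack=4)
Line 7: ['hospital'] (min_width=8, slack=3)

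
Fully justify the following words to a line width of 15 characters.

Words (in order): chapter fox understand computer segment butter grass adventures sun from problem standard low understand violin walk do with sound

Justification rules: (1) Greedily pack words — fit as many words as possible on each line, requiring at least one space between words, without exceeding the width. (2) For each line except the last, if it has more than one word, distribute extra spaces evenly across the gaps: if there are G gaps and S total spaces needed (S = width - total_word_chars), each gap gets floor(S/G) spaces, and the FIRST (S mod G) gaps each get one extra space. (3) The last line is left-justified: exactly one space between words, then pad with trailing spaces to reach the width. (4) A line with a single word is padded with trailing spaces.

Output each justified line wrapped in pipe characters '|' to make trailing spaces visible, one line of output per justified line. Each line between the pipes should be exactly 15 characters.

Answer: |chapter     fox|
|understand     |
|computer       |
|segment  butter|
|grass          |
|adventures  sun|
|from    problem|
|standard    low|
|understand     |
|violin  walk do|
|with sound     |

Derivation:
Line 1: ['chapter', 'fox'] (min_width=11, slack=4)
Line 2: ['understand'] (min_width=10, slack=5)
Line 3: ['computer'] (min_width=8, slack=7)
Line 4: ['segment', 'butter'] (min_width=14, slack=1)
Line 5: ['grass'] (min_width=5, slack=10)
Line 6: ['adventures', 'sun'] (min_width=14, slack=1)
Line 7: ['from', 'problem'] (min_width=12, slack=3)
Line 8: ['standard', 'low'] (min_width=12, slack=3)
Line 9: ['understand'] (min_width=10, slack=5)
Line 10: ['violin', 'walk', 'do'] (min_width=14, slack=1)
Line 11: ['with', 'sound'] (min_width=10, slack=5)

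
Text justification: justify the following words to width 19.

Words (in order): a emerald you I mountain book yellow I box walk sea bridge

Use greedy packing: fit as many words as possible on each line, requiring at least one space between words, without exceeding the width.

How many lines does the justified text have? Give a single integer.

Answer: 4

Derivation:
Line 1: ['a', 'emerald', 'you', 'I'] (min_width=15, slack=4)
Line 2: ['mountain', 'book'] (min_width=13, slack=6)
Line 3: ['yellow', 'I', 'box', 'walk'] (min_width=17, slack=2)
Line 4: ['sea', 'bridge'] (min_width=10, slack=9)
Total lines: 4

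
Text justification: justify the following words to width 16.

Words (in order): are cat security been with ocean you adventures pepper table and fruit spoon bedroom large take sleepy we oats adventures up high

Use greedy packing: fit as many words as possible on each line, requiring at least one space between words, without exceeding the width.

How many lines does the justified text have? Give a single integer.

Answer: 9

Derivation:
Line 1: ['are', 'cat', 'security'] (min_width=16, slack=0)
Line 2: ['been', 'with', 'ocean'] (min_width=15, slack=1)
Line 3: ['you', 'adventures'] (min_width=14, slack=2)
Line 4: ['pepper', 'table', 'and'] (min_width=16, slack=0)
Line 5: ['fruit', 'spoon'] (min_width=11, slack=5)
Line 6: ['bedroom', 'large'] (min_width=13, slack=3)
Line 7: ['take', 'sleepy', 'we'] (min_width=14, slack=2)
Line 8: ['oats', 'adventures'] (min_width=15, slack=1)
Line 9: ['up', 'high'] (min_width=7, slack=9)
Total lines: 9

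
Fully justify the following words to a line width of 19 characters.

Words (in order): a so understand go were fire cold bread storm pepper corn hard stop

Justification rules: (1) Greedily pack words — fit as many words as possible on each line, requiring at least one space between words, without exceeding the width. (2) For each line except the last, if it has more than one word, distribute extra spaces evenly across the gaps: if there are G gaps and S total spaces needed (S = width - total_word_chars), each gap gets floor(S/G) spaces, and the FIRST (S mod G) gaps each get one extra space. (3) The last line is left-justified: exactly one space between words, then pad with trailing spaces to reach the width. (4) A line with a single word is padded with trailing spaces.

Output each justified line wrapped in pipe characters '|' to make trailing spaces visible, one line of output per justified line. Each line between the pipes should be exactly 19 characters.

Answer: |a  so understand go|
|were    fire   cold|
|bread  storm pepper|
|corn hard stop     |

Derivation:
Line 1: ['a', 'so', 'understand', 'go'] (min_width=18, slack=1)
Line 2: ['were', 'fire', 'cold'] (min_width=14, slack=5)
Line 3: ['bread', 'storm', 'pepper'] (min_width=18, slack=1)
Line 4: ['corn', 'hard', 'stop'] (min_width=14, slack=5)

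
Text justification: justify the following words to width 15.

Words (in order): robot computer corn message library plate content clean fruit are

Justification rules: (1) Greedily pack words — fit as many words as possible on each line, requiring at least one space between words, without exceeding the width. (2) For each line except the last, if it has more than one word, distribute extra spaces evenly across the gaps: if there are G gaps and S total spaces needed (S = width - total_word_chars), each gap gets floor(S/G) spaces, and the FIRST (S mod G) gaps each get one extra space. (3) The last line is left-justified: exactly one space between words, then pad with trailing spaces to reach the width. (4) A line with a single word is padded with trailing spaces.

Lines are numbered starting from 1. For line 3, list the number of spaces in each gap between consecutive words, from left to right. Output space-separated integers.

Answer: 3

Derivation:
Line 1: ['robot', 'computer'] (min_width=14, slack=1)
Line 2: ['corn', 'message'] (min_width=12, slack=3)
Line 3: ['library', 'plate'] (min_width=13, slack=2)
Line 4: ['content', 'clean'] (min_width=13, slack=2)
Line 5: ['fruit', 'are'] (min_width=9, slack=6)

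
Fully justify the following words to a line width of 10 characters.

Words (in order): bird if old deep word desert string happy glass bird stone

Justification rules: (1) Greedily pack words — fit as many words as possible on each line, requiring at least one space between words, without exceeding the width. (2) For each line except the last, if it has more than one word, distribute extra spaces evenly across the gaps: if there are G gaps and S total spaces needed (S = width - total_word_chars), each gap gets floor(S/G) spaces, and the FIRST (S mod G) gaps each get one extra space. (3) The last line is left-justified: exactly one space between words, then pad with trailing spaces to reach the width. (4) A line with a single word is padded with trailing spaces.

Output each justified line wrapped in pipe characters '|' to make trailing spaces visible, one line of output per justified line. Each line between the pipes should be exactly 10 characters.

Line 1: ['bird', 'if'] (min_width=7, slack=3)
Line 2: ['old', 'deep'] (min_width=8, slack=2)
Line 3: ['word'] (min_width=4, slack=6)
Line 4: ['desert'] (min_width=6, slack=4)
Line 5: ['string'] (min_width=6, slack=4)
Line 6: ['happy'] (min_width=5, slack=5)
Line 7: ['glass', 'bird'] (min_width=10, slack=0)
Line 8: ['stone'] (min_width=5, slack=5)

Answer: |bird    if|
|old   deep|
|word      |
|desert    |
|string    |
|happy     |
|glass bird|
|stone     |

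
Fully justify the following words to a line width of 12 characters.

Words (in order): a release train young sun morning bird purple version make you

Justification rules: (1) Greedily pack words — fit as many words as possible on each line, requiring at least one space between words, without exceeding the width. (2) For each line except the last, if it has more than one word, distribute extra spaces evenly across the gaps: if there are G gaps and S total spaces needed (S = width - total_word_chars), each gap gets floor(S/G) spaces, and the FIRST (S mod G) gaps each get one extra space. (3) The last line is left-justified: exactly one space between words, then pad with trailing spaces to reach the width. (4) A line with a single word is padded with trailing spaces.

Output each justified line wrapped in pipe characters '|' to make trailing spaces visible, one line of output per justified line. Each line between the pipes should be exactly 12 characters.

Line 1: ['a', 'release'] (min_width=9, slack=3)
Line 2: ['train', 'young'] (min_width=11, slack=1)
Line 3: ['sun', 'morning'] (min_width=11, slack=1)
Line 4: ['bird', 'purple'] (min_width=11, slack=1)
Line 5: ['version', 'make'] (min_width=12, slack=0)
Line 6: ['you'] (min_width=3, slack=9)

Answer: |a    release|
|train  young|
|sun  morning|
|bird  purple|
|version make|
|you         |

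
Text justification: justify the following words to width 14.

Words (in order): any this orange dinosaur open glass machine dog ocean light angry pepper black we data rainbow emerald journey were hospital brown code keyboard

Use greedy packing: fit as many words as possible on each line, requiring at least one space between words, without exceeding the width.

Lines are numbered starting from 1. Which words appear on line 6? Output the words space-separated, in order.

Line 1: ['any', 'this'] (min_width=8, slack=6)
Line 2: ['orange'] (min_width=6, slack=8)
Line 3: ['dinosaur', 'open'] (min_width=13, slack=1)
Line 4: ['glass', 'machine'] (min_width=13, slack=1)
Line 5: ['dog', 'ocean'] (min_width=9, slack=5)
Line 6: ['light', 'angry'] (min_width=11, slack=3)
Line 7: ['pepper', 'black'] (min_width=12, slack=2)
Line 8: ['we', 'data'] (min_width=7, slack=7)
Line 9: ['rainbow'] (min_width=7, slack=7)
Line 10: ['emerald'] (min_width=7, slack=7)
Line 11: ['journey', 'were'] (min_width=12, slack=2)
Line 12: ['hospital', 'brown'] (min_width=14, slack=0)
Line 13: ['code', 'keyboard'] (min_width=13, slack=1)

Answer: light angry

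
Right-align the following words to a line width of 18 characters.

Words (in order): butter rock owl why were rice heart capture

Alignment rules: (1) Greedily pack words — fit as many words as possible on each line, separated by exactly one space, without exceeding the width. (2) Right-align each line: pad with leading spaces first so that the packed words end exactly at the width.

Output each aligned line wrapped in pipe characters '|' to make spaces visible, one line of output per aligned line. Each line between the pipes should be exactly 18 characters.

Line 1: ['butter', 'rock', 'owl'] (min_width=15, slack=3)
Line 2: ['why', 'were', 'rice'] (min_width=13, slack=5)
Line 3: ['heart', 'capture'] (min_width=13, slack=5)

Answer: |   butter rock owl|
|     why were rice|
|     heart capture|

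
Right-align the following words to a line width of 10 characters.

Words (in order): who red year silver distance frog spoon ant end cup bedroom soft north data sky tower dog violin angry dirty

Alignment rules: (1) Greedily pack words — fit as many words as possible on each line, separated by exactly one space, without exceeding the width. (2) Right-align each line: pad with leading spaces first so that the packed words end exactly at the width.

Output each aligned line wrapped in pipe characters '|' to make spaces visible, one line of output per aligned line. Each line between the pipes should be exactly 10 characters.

Answer: |   who red|
|      year|
|    silver|
|  distance|
|frog spoon|
|   ant end|
|       cup|
|   bedroom|
|soft north|
|  data sky|
| tower dog|
|    violin|
|     angry|
|     dirty|

Derivation:
Line 1: ['who', 'red'] (min_width=7, slack=3)
Line 2: ['year'] (min_width=4, slack=6)
Line 3: ['silver'] (min_width=6, slack=4)
Line 4: ['distance'] (min_width=8, slack=2)
Line 5: ['frog', 'spoon'] (min_width=10, slack=0)
Line 6: ['ant', 'end'] (min_width=7, slack=3)
Line 7: ['cup'] (min_width=3, slack=7)
Line 8: ['bedroom'] (min_width=7, slack=3)
Line 9: ['soft', 'north'] (min_width=10, slack=0)
Line 10: ['data', 'sky'] (min_width=8, slack=2)
Line 11: ['tower', 'dog'] (min_width=9, slack=1)
Line 12: ['violin'] (min_width=6, slack=4)
Line 13: ['angry'] (min_width=5, slack=5)
Line 14: ['dirty'] (min_width=5, slack=5)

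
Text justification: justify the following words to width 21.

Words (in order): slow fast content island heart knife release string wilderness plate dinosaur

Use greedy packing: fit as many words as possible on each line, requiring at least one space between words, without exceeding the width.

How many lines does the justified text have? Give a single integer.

Line 1: ['slow', 'fast', 'content'] (min_width=17, slack=4)
Line 2: ['island', 'heart', 'knife'] (min_width=18, slack=3)
Line 3: ['release', 'string'] (min_width=14, slack=7)
Line 4: ['wilderness', 'plate'] (min_width=16, slack=5)
Line 5: ['dinosaur'] (min_width=8, slack=13)
Total lines: 5

Answer: 5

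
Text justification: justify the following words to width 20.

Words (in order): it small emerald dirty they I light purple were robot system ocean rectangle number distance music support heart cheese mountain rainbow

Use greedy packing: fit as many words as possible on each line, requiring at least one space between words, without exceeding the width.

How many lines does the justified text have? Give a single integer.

Answer: 8

Derivation:
Line 1: ['it', 'small', 'emerald'] (min_width=16, slack=4)
Line 2: ['dirty', 'they', 'I', 'light'] (min_width=18, slack=2)
Line 3: ['purple', 'were', 'robot'] (min_width=17, slack=3)
Line 4: ['system', 'ocean'] (min_width=12, slack=8)
Line 5: ['rectangle', 'number'] (min_width=16, slack=4)
Line 6: ['distance', 'music'] (min_width=14, slack=6)
Line 7: ['support', 'heart', 'cheese'] (min_width=20, slack=0)
Line 8: ['mountain', 'rainbow'] (min_width=16, slack=4)
Total lines: 8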